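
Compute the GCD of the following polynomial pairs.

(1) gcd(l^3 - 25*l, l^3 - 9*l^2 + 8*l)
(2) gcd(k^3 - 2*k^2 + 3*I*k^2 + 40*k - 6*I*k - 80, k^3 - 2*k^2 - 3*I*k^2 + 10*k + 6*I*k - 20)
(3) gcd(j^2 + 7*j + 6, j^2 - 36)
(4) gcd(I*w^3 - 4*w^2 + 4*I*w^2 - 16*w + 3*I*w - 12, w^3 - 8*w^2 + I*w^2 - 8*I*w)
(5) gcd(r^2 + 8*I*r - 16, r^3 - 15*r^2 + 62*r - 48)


(1) = l
(2) = k^2 + k*(-2 - 5*I) + 10*I
(3) = gcd((j + 1)*(j + 6), (j - 6)*(j + 6)) = j + 6
(4) = gcd((w + 3)*(w + 4*I)*(I*w + I), w*(w - 8)*(w + I)) = 1
(5) = gcd((r + 4*I)^2, (r - 8)*(r - 6)*(r - 1)) = 1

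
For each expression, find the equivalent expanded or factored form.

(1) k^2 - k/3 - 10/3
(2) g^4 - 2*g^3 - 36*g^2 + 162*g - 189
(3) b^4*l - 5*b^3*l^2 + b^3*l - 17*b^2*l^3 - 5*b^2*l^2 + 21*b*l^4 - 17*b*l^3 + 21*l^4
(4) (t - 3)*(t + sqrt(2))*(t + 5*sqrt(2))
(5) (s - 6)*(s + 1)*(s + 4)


(1) = (k - 2)*(k + 5/3)
(2) = (g - 3)^3*(g + 7)
(3) = (b - 7*l)*(b - l)*(b + 3*l)*(b*l + l)
(4) = t^3 - 3*t^2 + 6*sqrt(2)*t^2 - 18*sqrt(2)*t + 10*t - 30
(5) = s^3 - s^2 - 26*s - 24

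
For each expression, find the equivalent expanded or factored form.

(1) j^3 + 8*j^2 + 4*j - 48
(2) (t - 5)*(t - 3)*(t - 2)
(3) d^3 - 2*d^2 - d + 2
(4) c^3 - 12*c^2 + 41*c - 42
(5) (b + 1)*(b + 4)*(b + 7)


(1) = (j - 2)*(j + 4)*(j + 6)
(2) = t^3 - 10*t^2 + 31*t - 30
(3) = (d - 2)*(d - 1)*(d + 1)
(4) = (c - 7)*(c - 3)*(c - 2)
(5) = b^3 + 12*b^2 + 39*b + 28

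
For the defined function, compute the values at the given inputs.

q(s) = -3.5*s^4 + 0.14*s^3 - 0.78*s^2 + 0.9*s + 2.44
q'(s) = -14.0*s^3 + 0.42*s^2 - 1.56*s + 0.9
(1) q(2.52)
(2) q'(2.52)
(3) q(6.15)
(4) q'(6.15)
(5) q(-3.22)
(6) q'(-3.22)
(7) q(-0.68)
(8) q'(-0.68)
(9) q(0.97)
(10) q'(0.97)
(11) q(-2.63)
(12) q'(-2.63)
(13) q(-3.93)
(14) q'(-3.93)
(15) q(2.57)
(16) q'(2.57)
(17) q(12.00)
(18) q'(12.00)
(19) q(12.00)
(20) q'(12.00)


(1) = -139.15
(2) = -224.41
(3) = -4995.86
(4) = -3249.33
(5) = -389.48
(6) = 477.69
(7) = 0.67
(8) = 6.56
(9) = -0.39
(10) = -13.00
(11) = -175.32
(12) = 262.59
(13) = -856.55
(14) = 863.30
(15) = -150.71
(16) = -237.98
(17) = -72433.16
(18) = -24149.34
(19) = -72433.16
(20) = -24149.34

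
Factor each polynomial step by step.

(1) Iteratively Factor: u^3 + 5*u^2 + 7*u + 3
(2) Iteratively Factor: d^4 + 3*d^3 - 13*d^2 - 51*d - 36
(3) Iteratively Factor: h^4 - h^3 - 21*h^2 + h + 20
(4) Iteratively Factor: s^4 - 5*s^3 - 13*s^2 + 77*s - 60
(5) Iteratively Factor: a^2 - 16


(1) = (u + 3)*(u^2 + 2*u + 1) = (u + 1)*(u + 3)*(u + 1)
(2) = (d - 4)*(d^3 + 7*d^2 + 15*d + 9) = (d - 4)*(d + 3)*(d^2 + 4*d + 3) = (d - 4)*(d + 1)*(d + 3)*(d + 3)
(3) = (h + 4)*(h^3 - 5*h^2 - h + 5) = (h - 1)*(h + 4)*(h^2 - 4*h - 5) = (h - 1)*(h + 1)*(h + 4)*(h - 5)
(4) = (s - 3)*(s^3 - 2*s^2 - 19*s + 20) = (s - 3)*(s - 1)*(s^2 - s - 20) = (s - 3)*(s - 1)*(s + 4)*(s - 5)
(5) = (a - 4)*(a + 4)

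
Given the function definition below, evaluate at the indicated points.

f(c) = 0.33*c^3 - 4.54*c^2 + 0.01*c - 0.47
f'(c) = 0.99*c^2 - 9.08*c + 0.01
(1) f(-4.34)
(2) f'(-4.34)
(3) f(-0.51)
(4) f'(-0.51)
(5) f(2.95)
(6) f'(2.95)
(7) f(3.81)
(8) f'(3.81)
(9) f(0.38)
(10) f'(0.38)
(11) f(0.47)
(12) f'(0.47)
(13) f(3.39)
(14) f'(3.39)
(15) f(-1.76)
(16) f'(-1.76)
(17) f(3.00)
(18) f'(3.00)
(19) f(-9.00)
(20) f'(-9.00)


(1) = -113.00
(2) = 58.06
(3) = -1.70
(4) = 4.90
(5) = -31.48
(6) = -18.16
(7) = -48.08
(8) = -20.21
(9) = -1.10
(10) = -3.30
(11) = -1.43
(12) = -4.04
(13) = -39.75
(14) = -19.39
(15) = -16.35
(16) = 19.06
(17) = -32.39
(18) = -18.32
(19) = -608.87
(20) = 161.92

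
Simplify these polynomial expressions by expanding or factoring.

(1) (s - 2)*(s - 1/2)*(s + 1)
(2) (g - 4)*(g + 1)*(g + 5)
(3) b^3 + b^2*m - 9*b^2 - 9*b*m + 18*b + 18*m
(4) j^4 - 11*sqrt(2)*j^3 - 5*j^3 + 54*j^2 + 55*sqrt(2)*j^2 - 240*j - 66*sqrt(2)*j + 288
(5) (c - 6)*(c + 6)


(1) = s^3 - 3*s^2/2 - 3*s/2 + 1
(2) = g^3 + 2*g^2 - 19*g - 20
(3) = (b - 6)*(b - 3)*(b + m)
(4) = (j - 3)*(j - 2)*(j - 8*sqrt(2))*(j - 3*sqrt(2))
(5) = c^2 - 36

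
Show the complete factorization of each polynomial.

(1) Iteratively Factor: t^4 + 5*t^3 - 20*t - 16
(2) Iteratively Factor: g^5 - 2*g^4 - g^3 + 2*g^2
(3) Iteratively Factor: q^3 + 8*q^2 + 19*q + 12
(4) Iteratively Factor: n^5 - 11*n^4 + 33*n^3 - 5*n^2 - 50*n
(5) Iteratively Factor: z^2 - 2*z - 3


(1) = (t + 1)*(t^3 + 4*t^2 - 4*t - 16) = (t + 1)*(t + 2)*(t^2 + 2*t - 8) = (t + 1)*(t + 2)*(t + 4)*(t - 2)
(2) = (g)*(g^4 - 2*g^3 - g^2 + 2*g) = g^2*(g^3 - 2*g^2 - g + 2) = g^2*(g - 2)*(g^2 - 1) = g^2*(g - 2)*(g + 1)*(g - 1)
(3) = (q + 1)*(q^2 + 7*q + 12) = (q + 1)*(q + 4)*(q + 3)
(4) = (n - 5)*(n^4 - 6*n^3 + 3*n^2 + 10*n) = (n - 5)*(n + 1)*(n^3 - 7*n^2 + 10*n) = n*(n - 5)*(n + 1)*(n^2 - 7*n + 10) = n*(n - 5)*(n - 2)*(n + 1)*(n - 5)
(5) = (z + 1)*(z - 3)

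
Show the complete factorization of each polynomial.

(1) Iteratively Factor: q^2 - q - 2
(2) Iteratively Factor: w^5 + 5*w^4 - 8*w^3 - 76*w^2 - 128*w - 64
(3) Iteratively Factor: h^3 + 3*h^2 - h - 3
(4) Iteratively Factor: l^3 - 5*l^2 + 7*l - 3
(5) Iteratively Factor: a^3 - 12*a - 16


(1) = (q + 1)*(q - 2)
(2) = (w + 1)*(w^4 + 4*w^3 - 12*w^2 - 64*w - 64) = (w + 1)*(w + 2)*(w^3 + 2*w^2 - 16*w - 32) = (w + 1)*(w + 2)^2*(w^2 - 16) = (w - 4)*(w + 1)*(w + 2)^2*(w + 4)
(3) = (h + 1)*(h^2 + 2*h - 3) = (h + 1)*(h + 3)*(h - 1)
(4) = (l - 1)*(l^2 - 4*l + 3) = (l - 1)^2*(l - 3)
(5) = (a - 4)*(a^2 + 4*a + 4) = (a - 4)*(a + 2)*(a + 2)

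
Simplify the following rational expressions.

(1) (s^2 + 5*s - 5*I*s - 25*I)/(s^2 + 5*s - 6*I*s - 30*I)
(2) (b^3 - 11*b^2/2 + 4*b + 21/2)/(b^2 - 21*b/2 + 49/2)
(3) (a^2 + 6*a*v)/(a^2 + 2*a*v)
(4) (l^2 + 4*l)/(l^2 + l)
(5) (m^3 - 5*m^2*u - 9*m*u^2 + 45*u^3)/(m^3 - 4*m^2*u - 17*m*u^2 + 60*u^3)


(1) = (s - 5*I)/(s - 6*I)
(2) = (b^2 - 2*b - 3)/(b - 7)
(3) = (a + 6*v)/(a + 2*v)
(4) = (l + 4)/(l + 1)
(5) = (m + 3*u)/(m + 4*u)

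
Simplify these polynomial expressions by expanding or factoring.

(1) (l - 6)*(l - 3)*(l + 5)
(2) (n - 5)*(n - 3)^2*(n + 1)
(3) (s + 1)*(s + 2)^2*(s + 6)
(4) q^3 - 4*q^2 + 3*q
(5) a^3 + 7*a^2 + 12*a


(1) = l^3 - 4*l^2 - 27*l + 90
(2) = n^4 - 10*n^3 + 28*n^2 - 6*n - 45
(3) = s^4 + 11*s^3 + 38*s^2 + 52*s + 24
(4) = q*(q - 3)*(q - 1)
(5) = a*(a + 3)*(a + 4)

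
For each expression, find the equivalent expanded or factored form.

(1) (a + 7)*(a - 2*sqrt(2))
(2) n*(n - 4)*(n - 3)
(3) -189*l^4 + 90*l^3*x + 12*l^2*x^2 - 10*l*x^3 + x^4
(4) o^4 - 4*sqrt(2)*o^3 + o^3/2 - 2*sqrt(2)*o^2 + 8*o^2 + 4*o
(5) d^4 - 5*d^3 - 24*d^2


(1) = a^2 - 2*sqrt(2)*a + 7*a - 14*sqrt(2)
(2) = n^3 - 7*n^2 + 12*n
(3) = (-7*l + x)*(-3*l + x)^2*(3*l + x)
(4) = o*(o + 1/2)*(o - 2*sqrt(2))^2
(5) = d^2*(d - 8)*(d + 3)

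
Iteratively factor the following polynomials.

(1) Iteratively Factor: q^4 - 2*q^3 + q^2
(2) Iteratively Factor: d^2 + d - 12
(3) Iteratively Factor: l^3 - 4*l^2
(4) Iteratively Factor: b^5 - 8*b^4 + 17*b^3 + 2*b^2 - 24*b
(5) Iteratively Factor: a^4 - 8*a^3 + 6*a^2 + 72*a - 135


(1) = (q)*(q^3 - 2*q^2 + q) = q^2*(q^2 - 2*q + 1) = q^2*(q - 1)*(q - 1)
(2) = (d - 3)*(d + 4)
(3) = (l - 4)*(l^2) = l*(l - 4)*(l)
(4) = (b)*(b^4 - 8*b^3 + 17*b^2 + 2*b - 24) = b*(b - 3)*(b^3 - 5*b^2 + 2*b + 8) = b*(b - 3)*(b - 2)*(b^2 - 3*b - 4) = b*(b - 4)*(b - 3)*(b - 2)*(b + 1)
(5) = (a - 5)*(a^3 - 3*a^2 - 9*a + 27) = (a - 5)*(a - 3)*(a^2 - 9) = (a - 5)*(a - 3)*(a + 3)*(a - 3)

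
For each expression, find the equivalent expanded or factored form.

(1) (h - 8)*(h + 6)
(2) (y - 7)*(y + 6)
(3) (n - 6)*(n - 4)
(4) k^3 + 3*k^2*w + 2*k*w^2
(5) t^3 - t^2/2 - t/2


(1) = h^2 - 2*h - 48
(2) = y^2 - y - 42
(3) = n^2 - 10*n + 24
(4) = k*(k + w)*(k + 2*w)
(5) = t*(t - 1)*(t + 1/2)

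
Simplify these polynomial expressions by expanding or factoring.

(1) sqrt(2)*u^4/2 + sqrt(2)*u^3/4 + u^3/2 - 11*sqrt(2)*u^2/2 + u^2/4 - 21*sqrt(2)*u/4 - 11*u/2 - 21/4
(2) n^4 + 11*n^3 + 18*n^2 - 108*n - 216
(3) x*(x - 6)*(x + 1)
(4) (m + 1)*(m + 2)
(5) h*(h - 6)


(1) = (u - 7/2)*(u + 3)*(u + sqrt(2)/2)*(sqrt(2)*u/2 + sqrt(2)/2)
(2) = (n - 3)*(n + 2)*(n + 6)^2
(3) = x^3 - 5*x^2 - 6*x
(4) = m^2 + 3*m + 2
(5) = h^2 - 6*h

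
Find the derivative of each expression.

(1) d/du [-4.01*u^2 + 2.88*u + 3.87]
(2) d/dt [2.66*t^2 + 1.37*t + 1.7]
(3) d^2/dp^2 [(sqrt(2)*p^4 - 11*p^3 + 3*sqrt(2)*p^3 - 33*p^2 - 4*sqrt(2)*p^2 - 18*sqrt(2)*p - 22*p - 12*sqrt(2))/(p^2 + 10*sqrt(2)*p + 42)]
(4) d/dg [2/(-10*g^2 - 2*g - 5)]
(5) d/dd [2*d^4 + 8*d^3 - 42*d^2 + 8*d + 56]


(1) = 2.88 - 8.02*u
(2) = 5.32*t + 1.37
(3) = 2*(sqrt(2)*p^6 + 60*p^5 + 726*sqrt(2)*p^4 + 786*sqrt(2)*p^3 + 5040*p^3 - 2808*sqrt(2)*p^2 + 11718*p^2 - 56160*p + 18144*sqrt(2)*p - 43092 + 288*sqrt(2))/(p^6 + 30*sqrt(2)*p^5 + 726*p^4 + 4520*sqrt(2)*p^3 + 30492*p^2 + 52920*sqrt(2)*p + 74088)
(4) = 4*(10*g + 1)/(10*g^2 + 2*g + 5)^2
(5) = 8*d^3 + 24*d^2 - 84*d + 8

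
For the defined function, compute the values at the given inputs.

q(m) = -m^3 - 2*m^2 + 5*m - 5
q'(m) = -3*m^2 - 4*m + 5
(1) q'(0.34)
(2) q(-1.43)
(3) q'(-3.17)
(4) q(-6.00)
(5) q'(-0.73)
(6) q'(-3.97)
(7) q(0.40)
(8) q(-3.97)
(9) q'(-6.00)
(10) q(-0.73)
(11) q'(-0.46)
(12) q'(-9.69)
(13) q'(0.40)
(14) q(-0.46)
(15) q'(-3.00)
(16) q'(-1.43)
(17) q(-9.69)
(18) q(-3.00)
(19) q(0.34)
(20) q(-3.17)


(1) = 3.29
(2) = -13.32
(3) = -12.47
(4) = 109.00
(5) = 6.32
(6) = -26.40
(7) = -3.38
(8) = 6.20
(9) = -79.00
(10) = -9.33
(11) = 6.21
(12) = -237.93
(13) = 2.92
(14) = -7.63
(15) = -10.00
(16) = 4.59
(17) = 668.61
(18) = -11.00
(19) = -3.57
(20) = -9.09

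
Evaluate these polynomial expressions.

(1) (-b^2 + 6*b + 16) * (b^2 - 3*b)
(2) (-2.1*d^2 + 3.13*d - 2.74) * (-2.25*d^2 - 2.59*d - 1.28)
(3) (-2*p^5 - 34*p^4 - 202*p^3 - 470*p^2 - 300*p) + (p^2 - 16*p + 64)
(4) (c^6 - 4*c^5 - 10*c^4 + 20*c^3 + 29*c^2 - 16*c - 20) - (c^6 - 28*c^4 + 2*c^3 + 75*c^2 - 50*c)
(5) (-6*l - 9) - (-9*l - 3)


(1) = -b^4 + 9*b^3 - 2*b^2 - 48*b
(2) = 4.725*d^4 - 1.6035*d^3 + 0.7463*d^2 + 3.0902*d + 3.5072
(3) = -2*p^5 - 34*p^4 - 202*p^3 - 469*p^2 - 316*p + 64
(4) = -4*c^5 + 18*c^4 + 18*c^3 - 46*c^2 + 34*c - 20
(5) = 3*l - 6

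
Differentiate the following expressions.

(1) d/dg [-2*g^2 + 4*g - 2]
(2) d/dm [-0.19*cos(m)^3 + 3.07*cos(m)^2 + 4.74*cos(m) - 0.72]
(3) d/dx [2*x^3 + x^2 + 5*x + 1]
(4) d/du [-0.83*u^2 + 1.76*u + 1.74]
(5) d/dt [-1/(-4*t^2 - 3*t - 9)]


(1) = 4 - 4*g
(2) = (0.57*cos(m)^2 - 6.14*cos(m) - 4.74)*sin(m)
(3) = 6*x^2 + 2*x + 5
(4) = 1.76 - 1.66*u
(5) = (-8*t - 3)/(4*t^2 + 3*t + 9)^2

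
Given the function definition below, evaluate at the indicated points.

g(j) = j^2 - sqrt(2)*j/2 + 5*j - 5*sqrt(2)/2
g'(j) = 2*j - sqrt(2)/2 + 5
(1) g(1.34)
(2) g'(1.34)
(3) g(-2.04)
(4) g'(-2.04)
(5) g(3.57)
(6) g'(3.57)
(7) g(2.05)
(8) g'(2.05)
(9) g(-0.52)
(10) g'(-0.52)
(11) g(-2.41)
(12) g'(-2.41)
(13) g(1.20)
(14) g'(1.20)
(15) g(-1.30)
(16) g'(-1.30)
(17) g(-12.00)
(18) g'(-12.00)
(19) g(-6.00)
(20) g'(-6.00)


(1) = 4.01
(2) = 6.97
(3) = -8.13
(4) = 0.21
(5) = 24.53
(6) = 11.43
(7) = 9.47
(8) = 8.39
(9) = -5.50
(10) = 3.25
(11) = -8.07
(12) = -0.53
(13) = 3.06
(14) = 6.69
(15) = -7.43
(16) = 1.69
(17) = 88.95
(18) = -19.71
(19) = 6.71
(20) = -7.71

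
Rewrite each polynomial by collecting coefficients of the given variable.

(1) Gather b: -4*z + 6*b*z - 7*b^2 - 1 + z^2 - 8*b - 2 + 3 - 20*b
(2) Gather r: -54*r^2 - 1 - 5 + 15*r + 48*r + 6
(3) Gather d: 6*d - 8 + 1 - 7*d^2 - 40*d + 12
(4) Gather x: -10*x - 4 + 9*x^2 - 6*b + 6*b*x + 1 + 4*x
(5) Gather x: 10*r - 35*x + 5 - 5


(1) = -7*b^2 + b*(6*z - 28) + z^2 - 4*z
(2) = -54*r^2 + 63*r
(3) = -7*d^2 - 34*d + 5
(4) = -6*b + 9*x^2 + x*(6*b - 6) - 3
(5) = 10*r - 35*x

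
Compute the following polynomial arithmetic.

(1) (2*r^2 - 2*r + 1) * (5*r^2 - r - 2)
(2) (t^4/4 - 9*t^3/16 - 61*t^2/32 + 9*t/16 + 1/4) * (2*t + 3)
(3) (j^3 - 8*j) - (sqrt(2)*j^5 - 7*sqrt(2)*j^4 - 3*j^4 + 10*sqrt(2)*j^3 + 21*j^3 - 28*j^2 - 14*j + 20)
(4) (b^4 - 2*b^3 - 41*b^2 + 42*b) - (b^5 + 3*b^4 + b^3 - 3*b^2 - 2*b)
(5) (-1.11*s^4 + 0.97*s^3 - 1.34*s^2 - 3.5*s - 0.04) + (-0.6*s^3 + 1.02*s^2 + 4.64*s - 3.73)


(1) = 10*r^4 - 12*r^3 + 3*r^2 + 3*r - 2
(2) = t^5/2 - 3*t^4/8 - 11*t^3/2 - 147*t^2/32 + 35*t/16 + 3/4
(3) = -sqrt(2)*j^5 + 3*j^4 + 7*sqrt(2)*j^4 - 20*j^3 - 10*sqrt(2)*j^3 + 28*j^2 + 6*j - 20
(4) = -b^5 - 2*b^4 - 3*b^3 - 38*b^2 + 44*b
(5) = -1.11*s^4 + 0.37*s^3 - 0.32*s^2 + 1.14*s - 3.77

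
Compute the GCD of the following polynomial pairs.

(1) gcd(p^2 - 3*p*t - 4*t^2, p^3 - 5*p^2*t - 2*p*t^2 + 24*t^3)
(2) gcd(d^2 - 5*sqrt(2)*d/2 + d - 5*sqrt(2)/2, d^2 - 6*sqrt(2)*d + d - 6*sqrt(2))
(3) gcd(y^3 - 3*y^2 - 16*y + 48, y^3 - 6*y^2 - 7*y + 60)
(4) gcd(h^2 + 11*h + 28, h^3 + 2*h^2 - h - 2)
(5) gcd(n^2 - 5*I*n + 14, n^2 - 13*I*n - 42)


(1) = gcd((p - 4*t)*(p + t), (p - 4*t)*(p - 3*t)*(p + 2*t)) = p - 4*t
(2) = gcd((d + 1)*(d - 5*sqrt(2)/2), (d + 1)*(d - 6*sqrt(2))) = d + 1
(3) = gcd((y - 4)*(y - 3)*(y + 4), (y - 5)*(y - 4)*(y + 3)) = y - 4
(4) = 1
(5) = gcd((n - 7*I)*(n + 2*I), (n - 7*I)*(n - 6*I)) = n - 7*I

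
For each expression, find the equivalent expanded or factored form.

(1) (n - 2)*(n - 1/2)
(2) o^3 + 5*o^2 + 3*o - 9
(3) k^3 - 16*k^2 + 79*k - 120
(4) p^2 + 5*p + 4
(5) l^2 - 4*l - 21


(1) = n^2 - 5*n/2 + 1
(2) = (o - 1)*(o + 3)^2
(3) = (k - 8)*(k - 5)*(k - 3)
(4) = (p + 1)*(p + 4)
(5) = (l - 7)*(l + 3)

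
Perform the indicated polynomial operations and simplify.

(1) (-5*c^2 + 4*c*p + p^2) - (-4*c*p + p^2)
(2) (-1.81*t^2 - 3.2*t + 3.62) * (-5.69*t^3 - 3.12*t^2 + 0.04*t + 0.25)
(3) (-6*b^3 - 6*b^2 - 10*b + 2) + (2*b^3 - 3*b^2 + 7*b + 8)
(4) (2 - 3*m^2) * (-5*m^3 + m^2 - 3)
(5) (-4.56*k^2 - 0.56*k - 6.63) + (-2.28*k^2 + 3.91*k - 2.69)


(1) = -5*c^2 + 8*c*p
(2) = 10.2989*t^5 + 23.8552*t^4 - 10.6862*t^3 - 11.8749*t^2 - 0.6552*t + 0.905
(3) = -4*b^3 - 9*b^2 - 3*b + 10
(4) = 15*m^5 - 3*m^4 - 10*m^3 + 11*m^2 - 6
(5) = -6.84*k^2 + 3.35*k - 9.32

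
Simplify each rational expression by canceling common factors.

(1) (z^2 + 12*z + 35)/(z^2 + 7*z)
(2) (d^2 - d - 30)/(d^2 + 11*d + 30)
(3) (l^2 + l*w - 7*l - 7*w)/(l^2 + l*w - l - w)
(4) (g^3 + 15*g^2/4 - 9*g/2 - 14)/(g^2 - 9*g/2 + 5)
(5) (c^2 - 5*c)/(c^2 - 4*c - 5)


(1) = (z + 5)/z
(2) = (d - 6)/(d + 6)
(3) = (l - 7)/(l - 1)
(4) = (4*g^2 + 23*g + 28)/(4*g - 10)
(5) = c/(c + 1)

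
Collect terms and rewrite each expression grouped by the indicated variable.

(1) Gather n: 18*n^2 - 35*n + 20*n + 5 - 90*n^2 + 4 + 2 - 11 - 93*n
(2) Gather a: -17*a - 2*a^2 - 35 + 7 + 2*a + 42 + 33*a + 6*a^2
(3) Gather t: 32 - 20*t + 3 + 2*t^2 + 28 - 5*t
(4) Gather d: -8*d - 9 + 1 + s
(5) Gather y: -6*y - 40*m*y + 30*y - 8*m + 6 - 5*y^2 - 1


(1) = -72*n^2 - 108*n
(2) = 4*a^2 + 18*a + 14
(3) = 2*t^2 - 25*t + 63
(4) = -8*d + s - 8
(5) = -8*m - 5*y^2 + y*(24 - 40*m) + 5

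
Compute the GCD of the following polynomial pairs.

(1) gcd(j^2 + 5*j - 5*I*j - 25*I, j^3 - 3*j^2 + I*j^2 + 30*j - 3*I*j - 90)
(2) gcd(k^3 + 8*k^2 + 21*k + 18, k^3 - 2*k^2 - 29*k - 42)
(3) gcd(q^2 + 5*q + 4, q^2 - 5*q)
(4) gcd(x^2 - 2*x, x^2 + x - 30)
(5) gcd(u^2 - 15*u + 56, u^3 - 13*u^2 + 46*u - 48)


(1) = gcd((j + 5)*(j - 5*I), (j - 3)*(j - 5*I)*(j + 6*I)) = j - 5*I
(2) = k^2 + 5*k + 6
(3) = gcd((q + 1)*(q + 4), q*(q - 5)) = 1
(4) = 1
(5) = gcd((u - 8)*(u - 7), (u - 8)*(u - 3)*(u - 2)) = u - 8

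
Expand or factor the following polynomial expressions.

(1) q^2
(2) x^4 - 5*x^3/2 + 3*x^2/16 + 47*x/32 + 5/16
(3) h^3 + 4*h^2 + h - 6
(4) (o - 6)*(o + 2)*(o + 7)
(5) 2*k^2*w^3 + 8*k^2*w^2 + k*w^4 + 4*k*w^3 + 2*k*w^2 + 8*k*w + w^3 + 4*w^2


(1) = q^2
(2) = (x - 2)*(x - 5/4)*(x + 1/4)*(x + 1/2)
(3) = (h - 1)*(h + 2)*(h + 3)
(4) = o^3 + 3*o^2 - 40*o - 84
(5) = w*(2*k + w)*(w + 4)*(k*w + 1)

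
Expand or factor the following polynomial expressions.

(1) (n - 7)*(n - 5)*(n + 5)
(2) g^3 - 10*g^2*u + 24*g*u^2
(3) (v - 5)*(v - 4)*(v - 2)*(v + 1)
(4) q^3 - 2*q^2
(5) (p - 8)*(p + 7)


(1) = n^3 - 7*n^2 - 25*n + 175
(2) = g*(g - 6*u)*(g - 4*u)
(3) = v^4 - 10*v^3 + 27*v^2 - 2*v - 40
(4) = q^2*(q - 2)
(5) = p^2 - p - 56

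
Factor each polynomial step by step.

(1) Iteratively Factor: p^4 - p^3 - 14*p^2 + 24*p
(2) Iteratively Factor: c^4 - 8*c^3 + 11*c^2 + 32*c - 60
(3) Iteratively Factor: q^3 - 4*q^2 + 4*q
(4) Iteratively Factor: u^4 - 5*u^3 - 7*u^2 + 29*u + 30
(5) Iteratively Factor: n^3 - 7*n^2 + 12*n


(1) = (p)*(p^3 - p^2 - 14*p + 24) = p*(p - 3)*(p^2 + 2*p - 8) = p*(p - 3)*(p - 2)*(p + 4)
(2) = (c - 3)*(c^3 - 5*c^2 - 4*c + 20) = (c - 5)*(c - 3)*(c^2 - 4) = (c - 5)*(c - 3)*(c - 2)*(c + 2)
(3) = (q)*(q^2 - 4*q + 4) = q*(q - 2)*(q - 2)
(4) = (u + 1)*(u^3 - 6*u^2 - u + 30) = (u - 5)*(u + 1)*(u^2 - u - 6) = (u - 5)*(u + 1)*(u + 2)*(u - 3)
(5) = (n - 3)*(n^2 - 4*n) = n*(n - 3)*(n - 4)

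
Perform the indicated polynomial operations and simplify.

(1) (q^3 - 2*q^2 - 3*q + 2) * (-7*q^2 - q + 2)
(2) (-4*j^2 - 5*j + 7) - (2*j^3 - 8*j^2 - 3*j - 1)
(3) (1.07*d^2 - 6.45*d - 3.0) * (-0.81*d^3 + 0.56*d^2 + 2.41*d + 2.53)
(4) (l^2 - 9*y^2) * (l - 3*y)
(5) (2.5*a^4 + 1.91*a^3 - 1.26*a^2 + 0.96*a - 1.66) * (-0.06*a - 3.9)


(1) = -7*q^5 + 13*q^4 + 25*q^3 - 15*q^2 - 8*q + 4
(2) = -2*j^3 + 4*j^2 - 2*j + 8
(3) = -0.8667*d^5 + 5.8237*d^4 + 1.3967*d^3 - 14.5174*d^2 - 23.5485*d - 7.59
(4) = l^3 - 3*l^2*y - 9*l*y^2 + 27*y^3
(5) = -0.15*a^5 - 9.8646*a^4 - 7.3734*a^3 + 4.8564*a^2 - 3.6444*a + 6.474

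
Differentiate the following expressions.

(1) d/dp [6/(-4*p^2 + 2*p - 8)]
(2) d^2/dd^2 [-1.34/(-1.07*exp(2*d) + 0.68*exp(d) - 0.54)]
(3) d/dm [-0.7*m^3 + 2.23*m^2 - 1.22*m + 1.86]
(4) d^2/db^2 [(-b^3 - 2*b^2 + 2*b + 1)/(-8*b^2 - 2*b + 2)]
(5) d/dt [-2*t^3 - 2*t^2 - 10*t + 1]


(1) = 3*(4*p - 1)/(2*p^2 - p + 4)^2
(2) = ((0.9112 - 5.7352*exp(d))*(1.07*exp(2*d) - 0.68*exp(d) + 0.54) + 1.34*(2.14*exp(d) - 0.68)*(4.28*exp(d) - 1.36)*exp(d))*exp(d)/(1.07*exp(2*d) - 0.68*exp(d) + 0.54)^3
(3) = -2.1*m^2 + 4.46*m - 1.22
(4) = (-35*b^3 - 27*b^2 - 33*b - 5)/(64*b^6 + 48*b^5 - 36*b^4 - 23*b^3 + 9*b^2 + 3*b - 1)
(5) = -6*t^2 - 4*t - 10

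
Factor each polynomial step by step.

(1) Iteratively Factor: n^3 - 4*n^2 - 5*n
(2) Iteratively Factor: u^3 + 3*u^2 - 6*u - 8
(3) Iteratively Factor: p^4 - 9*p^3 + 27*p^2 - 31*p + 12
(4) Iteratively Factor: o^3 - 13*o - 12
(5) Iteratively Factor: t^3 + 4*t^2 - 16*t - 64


(1) = (n)*(n^2 - 4*n - 5) = n*(n - 5)*(n + 1)
(2) = (u + 1)*(u^2 + 2*u - 8) = (u + 1)*(u + 4)*(u - 2)
(3) = (p - 3)*(p^3 - 6*p^2 + 9*p - 4) = (p - 3)*(p - 1)*(p^2 - 5*p + 4) = (p - 4)*(p - 3)*(p - 1)*(p - 1)
(4) = (o + 3)*(o^2 - 3*o - 4) = (o - 4)*(o + 3)*(o + 1)
(5) = (t - 4)*(t^2 + 8*t + 16) = (t - 4)*(t + 4)*(t + 4)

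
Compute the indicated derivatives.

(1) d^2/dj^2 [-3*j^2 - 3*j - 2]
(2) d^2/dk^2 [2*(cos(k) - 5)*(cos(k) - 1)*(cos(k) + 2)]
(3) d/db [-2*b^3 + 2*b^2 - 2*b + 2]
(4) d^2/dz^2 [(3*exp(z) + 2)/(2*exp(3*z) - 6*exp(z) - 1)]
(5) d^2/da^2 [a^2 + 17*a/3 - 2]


(1) = -6
(2) = 25*cos(k)/2 + 16*cos(2*k) - 9*cos(3*k)/2
(3) = -6*b^2 + 4*b - 2
(4) = 3*(-24*(1 - exp(2*z))^2*(3*exp(z) + 2)*exp(z) + 2*(6*(1 - exp(2*z))*exp(z) - (3*exp(z) + 2)*(3*exp(2*z) - 1))*(-2*exp(3*z) + 6*exp(z) + 1) - (-2*exp(3*z) + 6*exp(z) + 1)^2)*exp(z)/(-2*exp(3*z) + 6*exp(z) + 1)^3
(5) = 2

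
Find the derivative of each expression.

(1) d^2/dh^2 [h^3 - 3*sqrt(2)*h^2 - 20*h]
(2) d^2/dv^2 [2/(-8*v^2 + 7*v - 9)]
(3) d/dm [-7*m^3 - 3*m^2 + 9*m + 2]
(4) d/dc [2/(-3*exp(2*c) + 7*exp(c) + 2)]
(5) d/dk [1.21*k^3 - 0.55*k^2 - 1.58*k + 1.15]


(1) = 6*h - 6*sqrt(2)
(2) = 4*(64*v^2 - 56*v - (16*v - 7)^2 + 72)/(8*v^2 - 7*v + 9)^3
(3) = -21*m^2 - 6*m + 9
(4) = (12*exp(c) - 14)*exp(c)/(-3*exp(2*c) + 7*exp(c) + 2)^2
(5) = 3.63*k^2 - 1.1*k - 1.58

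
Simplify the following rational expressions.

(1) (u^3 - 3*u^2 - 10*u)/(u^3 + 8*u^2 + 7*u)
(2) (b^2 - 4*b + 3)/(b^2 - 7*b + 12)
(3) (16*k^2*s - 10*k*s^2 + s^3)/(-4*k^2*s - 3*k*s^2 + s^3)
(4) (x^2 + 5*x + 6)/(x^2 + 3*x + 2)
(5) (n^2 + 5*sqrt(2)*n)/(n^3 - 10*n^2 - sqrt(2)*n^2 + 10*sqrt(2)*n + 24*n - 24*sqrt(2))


(1) = (u^2 - 3*u - 10)/(u^2 + 8*u + 7)
(2) = (b - 1)/(b - 4)
(3) = (16*k^2 - 10*k*s + s^2)/(-4*k^2 - 3*k*s + s^2)
(4) = (x + 3)/(x + 1)
(5) = (n^2 + 5*sqrt(2)*n)/(n^3 + n^2*(-10 - sqrt(2)) + n*(10*sqrt(2) + 24) - 24*sqrt(2))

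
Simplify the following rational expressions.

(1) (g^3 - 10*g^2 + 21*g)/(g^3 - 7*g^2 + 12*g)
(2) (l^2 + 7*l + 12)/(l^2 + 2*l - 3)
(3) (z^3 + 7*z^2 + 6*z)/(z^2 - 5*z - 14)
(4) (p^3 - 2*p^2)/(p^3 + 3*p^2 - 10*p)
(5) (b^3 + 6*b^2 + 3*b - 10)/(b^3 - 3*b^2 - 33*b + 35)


(1) = (g - 7)/(g - 4)
(2) = (l + 4)/(l - 1)
(3) = (z^3 + 7*z^2 + 6*z)/(z^2 - 5*z - 14)
(4) = p/(p + 5)
(5) = (b + 2)/(b - 7)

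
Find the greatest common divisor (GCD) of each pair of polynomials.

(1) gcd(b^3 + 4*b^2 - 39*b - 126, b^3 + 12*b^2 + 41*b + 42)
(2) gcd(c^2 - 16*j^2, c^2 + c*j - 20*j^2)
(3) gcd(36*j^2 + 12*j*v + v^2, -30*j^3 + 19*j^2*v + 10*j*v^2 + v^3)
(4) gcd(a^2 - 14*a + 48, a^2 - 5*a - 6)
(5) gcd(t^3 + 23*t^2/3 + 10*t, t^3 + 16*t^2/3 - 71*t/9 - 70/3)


(1) = gcd((b - 6)*(b + 3)*(b + 7), (b + 2)*(b + 3)*(b + 7)) = b^2 + 10*b + 21
(2) = gcd((c - 4*j)*(c + 4*j), (c - 4*j)*(c + 5*j)) = c - 4*j
(3) = 6*j + v
(4) = gcd((a - 8)*(a - 6), (a - 6)*(a + 1)) = a - 6
(5) = t^2 + 23*t/3 + 10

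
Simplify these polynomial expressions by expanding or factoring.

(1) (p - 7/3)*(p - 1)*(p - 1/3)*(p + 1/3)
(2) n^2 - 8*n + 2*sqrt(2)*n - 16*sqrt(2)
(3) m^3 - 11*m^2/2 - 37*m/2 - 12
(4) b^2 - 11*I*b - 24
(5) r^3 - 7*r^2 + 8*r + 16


(1) = p^4 - 10*p^3/3 + 20*p^2/9 + 10*p/27 - 7/27
(2) = (n - 8)*(n + 2*sqrt(2))
(3) = (m - 8)*(m + 1)*(m + 3/2)
(4) = (b - 8*I)*(b - 3*I)
(5) = (r - 4)^2*(r + 1)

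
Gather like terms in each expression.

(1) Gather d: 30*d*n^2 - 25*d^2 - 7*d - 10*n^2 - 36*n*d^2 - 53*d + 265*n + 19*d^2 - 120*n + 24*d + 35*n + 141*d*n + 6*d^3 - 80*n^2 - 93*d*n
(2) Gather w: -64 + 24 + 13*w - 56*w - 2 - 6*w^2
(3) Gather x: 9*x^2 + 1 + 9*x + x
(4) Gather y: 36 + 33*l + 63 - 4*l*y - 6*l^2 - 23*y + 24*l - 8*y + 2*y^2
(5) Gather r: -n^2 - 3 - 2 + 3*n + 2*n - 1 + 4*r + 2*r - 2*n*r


(1) = 6*d^3 + d^2*(-36*n - 6) + d*(30*n^2 + 48*n - 36) - 90*n^2 + 180*n
(2) = -6*w^2 - 43*w - 42
(3) = 9*x^2 + 10*x + 1
(4) = -6*l^2 + 57*l + 2*y^2 + y*(-4*l - 31) + 99
(5) = -n^2 + 5*n + r*(6 - 2*n) - 6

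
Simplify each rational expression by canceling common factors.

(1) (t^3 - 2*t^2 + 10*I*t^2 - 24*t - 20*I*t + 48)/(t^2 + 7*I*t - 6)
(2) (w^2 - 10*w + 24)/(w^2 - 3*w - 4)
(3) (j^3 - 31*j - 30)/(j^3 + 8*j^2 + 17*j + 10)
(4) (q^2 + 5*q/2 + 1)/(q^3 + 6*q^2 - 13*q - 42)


(1) = (t^2 + t*(-2 + 4*I) - 8*I)/(t + I)
(2) = (w - 6)/(w + 1)
(3) = (j - 6)/(j + 2)
(4) = (2*q + 1)/(2*q^2 + 8*q - 42)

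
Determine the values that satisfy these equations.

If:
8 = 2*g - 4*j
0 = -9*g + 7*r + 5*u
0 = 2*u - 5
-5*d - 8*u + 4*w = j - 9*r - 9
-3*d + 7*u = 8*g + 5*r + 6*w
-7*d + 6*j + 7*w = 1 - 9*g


Then:
d = -850/4123
g = 2437/589
j = 81/1178
r = 4163/1178
u = 5/2
w = -22437/4123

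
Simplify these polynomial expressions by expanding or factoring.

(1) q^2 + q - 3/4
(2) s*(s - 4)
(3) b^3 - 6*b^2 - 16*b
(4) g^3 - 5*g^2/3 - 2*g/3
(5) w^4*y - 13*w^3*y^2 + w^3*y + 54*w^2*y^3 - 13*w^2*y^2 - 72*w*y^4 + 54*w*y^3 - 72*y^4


(1) = (q - 1/2)*(q + 3/2)
(2) = s^2 - 4*s
(3) = b*(b - 8)*(b + 2)
(4) = g*(g - 2)*(g + 1/3)
(5) = (w - 6*y)*(w - 4*y)*(w - 3*y)*(w*y + y)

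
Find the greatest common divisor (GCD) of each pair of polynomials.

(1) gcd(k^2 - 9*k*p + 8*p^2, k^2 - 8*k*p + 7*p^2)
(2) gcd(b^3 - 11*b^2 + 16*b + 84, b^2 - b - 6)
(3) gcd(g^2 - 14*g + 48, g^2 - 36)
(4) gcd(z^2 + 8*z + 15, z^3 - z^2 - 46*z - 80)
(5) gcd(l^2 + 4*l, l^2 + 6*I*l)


(1) = -k + p
(2) = gcd((b - 7)*(b - 6)*(b + 2), (b - 3)*(b + 2)) = b + 2
(3) = gcd((g - 8)*(g - 6), (g - 6)*(g + 6)) = g - 6
(4) = z + 5
(5) = gcd(l*(l + 4), l*(l + 6*I)) = l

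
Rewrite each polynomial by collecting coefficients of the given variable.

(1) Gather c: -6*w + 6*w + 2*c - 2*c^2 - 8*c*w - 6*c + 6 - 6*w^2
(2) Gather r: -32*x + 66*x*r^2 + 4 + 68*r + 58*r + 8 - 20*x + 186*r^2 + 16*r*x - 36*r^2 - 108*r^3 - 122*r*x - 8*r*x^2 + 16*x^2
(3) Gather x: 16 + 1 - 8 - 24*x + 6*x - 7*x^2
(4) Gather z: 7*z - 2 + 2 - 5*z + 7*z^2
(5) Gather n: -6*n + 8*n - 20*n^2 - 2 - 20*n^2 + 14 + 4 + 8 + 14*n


(1) = -2*c^2 + c*(-8*w - 4) - 6*w^2 + 6
(2) = -108*r^3 + r^2*(66*x + 150) + r*(-8*x^2 - 106*x + 126) + 16*x^2 - 52*x + 12
(3) = -7*x^2 - 18*x + 9
(4) = 7*z^2 + 2*z
(5) = -40*n^2 + 16*n + 24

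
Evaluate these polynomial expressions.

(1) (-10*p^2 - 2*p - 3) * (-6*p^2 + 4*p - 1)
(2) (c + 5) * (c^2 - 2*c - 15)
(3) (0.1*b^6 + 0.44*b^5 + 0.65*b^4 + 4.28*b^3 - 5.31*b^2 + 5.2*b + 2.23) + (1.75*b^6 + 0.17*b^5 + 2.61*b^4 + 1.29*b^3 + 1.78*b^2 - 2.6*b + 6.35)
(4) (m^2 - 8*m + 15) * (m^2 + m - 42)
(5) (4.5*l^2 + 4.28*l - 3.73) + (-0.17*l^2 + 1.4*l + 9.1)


(1) = 60*p^4 - 28*p^3 + 20*p^2 - 10*p + 3
(2) = c^3 + 3*c^2 - 25*c - 75
(3) = 1.85*b^6 + 0.61*b^5 + 3.26*b^4 + 5.57*b^3 - 3.53*b^2 + 2.6*b + 8.58
(4) = m^4 - 7*m^3 - 35*m^2 + 351*m - 630
(5) = 4.33*l^2 + 5.68*l + 5.37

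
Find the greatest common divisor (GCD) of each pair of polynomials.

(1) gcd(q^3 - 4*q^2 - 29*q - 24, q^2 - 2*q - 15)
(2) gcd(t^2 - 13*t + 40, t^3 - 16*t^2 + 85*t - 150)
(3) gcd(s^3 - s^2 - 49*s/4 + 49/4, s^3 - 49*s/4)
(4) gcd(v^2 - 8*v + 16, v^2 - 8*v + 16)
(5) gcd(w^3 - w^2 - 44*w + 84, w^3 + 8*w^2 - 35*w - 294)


(1) = q + 3
(2) = t - 5
(3) = gcd((s - 7/2)*(s - 1)*(s + 7/2), s*(s - 7/2)*(s + 7/2)) = s^2 - 49/4
(4) = v^2 - 8*v + 16
(5) = gcd((w - 6)*(w - 2)*(w + 7), (w - 6)*(w + 7)^2) = w^2 + w - 42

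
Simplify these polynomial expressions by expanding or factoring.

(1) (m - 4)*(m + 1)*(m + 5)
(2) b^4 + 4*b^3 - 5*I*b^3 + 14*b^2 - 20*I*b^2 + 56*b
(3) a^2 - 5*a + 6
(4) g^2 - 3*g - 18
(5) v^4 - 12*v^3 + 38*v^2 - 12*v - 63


(1) = m^3 + 2*m^2 - 19*m - 20
(2) = b*(b + 4)*(b - 7*I)*(b + 2*I)
(3) = (a - 3)*(a - 2)
(4) = (g - 6)*(g + 3)
(5) = (v - 7)*(v - 3)^2*(v + 1)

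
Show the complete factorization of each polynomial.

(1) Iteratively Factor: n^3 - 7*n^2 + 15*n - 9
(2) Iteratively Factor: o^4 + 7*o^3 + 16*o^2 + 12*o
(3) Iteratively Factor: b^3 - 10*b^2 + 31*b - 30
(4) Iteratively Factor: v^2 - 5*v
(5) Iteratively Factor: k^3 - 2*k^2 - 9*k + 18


(1) = (n - 3)*(n^2 - 4*n + 3) = (n - 3)^2*(n - 1)
(2) = (o + 2)*(o^3 + 5*o^2 + 6*o) = (o + 2)^2*(o^2 + 3*o) = (o + 2)^2*(o + 3)*(o)
(3) = (b - 3)*(b^2 - 7*b + 10) = (b - 3)*(b - 2)*(b - 5)
(4) = (v - 5)*(v)
(5) = (k - 2)*(k^2 - 9) = (k - 2)*(k + 3)*(k - 3)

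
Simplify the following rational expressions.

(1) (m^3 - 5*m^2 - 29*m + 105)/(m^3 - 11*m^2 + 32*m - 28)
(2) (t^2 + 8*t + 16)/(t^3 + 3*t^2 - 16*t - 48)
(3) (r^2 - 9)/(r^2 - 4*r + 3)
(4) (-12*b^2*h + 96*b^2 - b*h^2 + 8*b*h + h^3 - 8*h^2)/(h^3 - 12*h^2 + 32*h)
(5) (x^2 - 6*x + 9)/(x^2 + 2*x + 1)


(1) = (m^2 + 2*m - 15)/(m^2 - 4*m + 4)
(2) = (t + 4)/(t^2 - t - 12)
(3) = (r + 3)/(r - 1)
(4) = (-12*b^2 - b*h + h^2)/(h^2 - 4*h)
(5) = (x^2 - 6*x + 9)/(x^2 + 2*x + 1)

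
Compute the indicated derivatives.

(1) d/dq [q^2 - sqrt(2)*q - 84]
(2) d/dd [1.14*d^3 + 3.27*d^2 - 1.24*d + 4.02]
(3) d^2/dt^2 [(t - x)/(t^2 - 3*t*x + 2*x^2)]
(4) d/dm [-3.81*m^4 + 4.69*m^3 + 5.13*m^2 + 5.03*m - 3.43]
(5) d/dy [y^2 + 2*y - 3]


(1) = 2*q - sqrt(2)
(2) = 3.42*d^2 + 6.54*d - 1.24
(3) = 2/(t^3 - 6*t^2*x + 12*t*x^2 - 8*x^3)
(4) = -15.24*m^3 + 14.07*m^2 + 10.26*m + 5.03
(5) = 2*y + 2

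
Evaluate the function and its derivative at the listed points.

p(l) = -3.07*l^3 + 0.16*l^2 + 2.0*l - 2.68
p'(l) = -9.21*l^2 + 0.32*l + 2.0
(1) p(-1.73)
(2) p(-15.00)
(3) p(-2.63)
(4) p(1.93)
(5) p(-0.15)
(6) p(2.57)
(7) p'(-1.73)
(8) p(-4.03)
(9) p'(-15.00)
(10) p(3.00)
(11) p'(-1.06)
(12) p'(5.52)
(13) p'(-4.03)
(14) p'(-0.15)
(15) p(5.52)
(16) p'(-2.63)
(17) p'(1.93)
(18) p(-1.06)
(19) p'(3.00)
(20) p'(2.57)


(1) = 10.23
(2) = 10364.57
(3) = 49.01
(4) = -20.29
(5) = -2.97
(6) = -48.60
(7) = -26.12
(8) = 192.79
(9) = -2075.05
(10) = -78.13
(11) = -8.69
(12) = -276.87
(13) = -148.87
(14) = 1.74
(15) = -503.13
(16) = -62.55
(17) = -31.69
(18) = -0.96
(19) = -79.93
(20) = -58.01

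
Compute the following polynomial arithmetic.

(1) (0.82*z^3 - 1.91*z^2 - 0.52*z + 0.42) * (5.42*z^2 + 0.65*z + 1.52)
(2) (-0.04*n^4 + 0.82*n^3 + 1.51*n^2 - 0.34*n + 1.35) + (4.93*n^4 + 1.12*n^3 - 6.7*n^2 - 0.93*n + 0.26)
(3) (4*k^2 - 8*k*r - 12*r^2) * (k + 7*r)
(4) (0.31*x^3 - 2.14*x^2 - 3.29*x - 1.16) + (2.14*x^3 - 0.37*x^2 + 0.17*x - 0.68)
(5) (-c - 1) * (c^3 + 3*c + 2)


(1) = 4.4444*z^5 - 9.8192*z^4 - 2.8135*z^3 - 0.9648*z^2 - 0.5174*z + 0.6384
(2) = 4.89*n^4 + 1.94*n^3 - 5.19*n^2 - 1.27*n + 1.61
(3) = 4*k^3 + 20*k^2*r - 68*k*r^2 - 84*r^3
(4) = 2.45*x^3 - 2.51*x^2 - 3.12*x - 1.84
(5) = -c^4 - c^3 - 3*c^2 - 5*c - 2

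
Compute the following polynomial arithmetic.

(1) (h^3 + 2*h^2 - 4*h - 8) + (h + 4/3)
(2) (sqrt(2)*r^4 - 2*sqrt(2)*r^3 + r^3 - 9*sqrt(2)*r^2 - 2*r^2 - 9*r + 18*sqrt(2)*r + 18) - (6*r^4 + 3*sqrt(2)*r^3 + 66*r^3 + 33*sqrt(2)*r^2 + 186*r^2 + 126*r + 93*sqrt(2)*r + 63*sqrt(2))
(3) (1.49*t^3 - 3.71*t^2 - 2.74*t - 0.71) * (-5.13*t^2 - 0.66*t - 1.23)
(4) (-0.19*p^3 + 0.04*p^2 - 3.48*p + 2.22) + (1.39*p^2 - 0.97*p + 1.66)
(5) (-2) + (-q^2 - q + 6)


(1) = h^3 + 2*h^2 - 3*h - 20/3
(2) = -6*r^4 + sqrt(2)*r^4 - 65*r^3 - 5*sqrt(2)*r^3 - 188*r^2 - 42*sqrt(2)*r^2 - 135*r - 75*sqrt(2)*r - 63*sqrt(2) + 18
(3) = -7.6437*t^5 + 18.0489*t^4 + 14.6721*t^3 + 10.014*t^2 + 3.8388*t + 0.8733
(4) = -0.19*p^3 + 1.43*p^2 - 4.45*p + 3.88
(5) = -q^2 - q + 4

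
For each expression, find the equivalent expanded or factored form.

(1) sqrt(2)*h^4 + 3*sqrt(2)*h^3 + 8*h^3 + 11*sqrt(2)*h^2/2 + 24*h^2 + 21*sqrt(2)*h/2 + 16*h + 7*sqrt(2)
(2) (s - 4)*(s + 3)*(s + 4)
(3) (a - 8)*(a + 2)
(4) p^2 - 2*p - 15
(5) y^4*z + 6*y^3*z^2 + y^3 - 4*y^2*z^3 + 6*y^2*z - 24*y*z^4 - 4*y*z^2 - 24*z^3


(1) = (h + 2)*(h + sqrt(2)/2)*(h + 7*sqrt(2)/2)*(sqrt(2)*h + sqrt(2))
(2) = s^3 + 3*s^2 - 16*s - 48
(3) = a^2 - 6*a - 16
(4) = (p - 5)*(p + 3)
(5) = (y - 2*z)*(y + 2*z)*(y + 6*z)*(y*z + 1)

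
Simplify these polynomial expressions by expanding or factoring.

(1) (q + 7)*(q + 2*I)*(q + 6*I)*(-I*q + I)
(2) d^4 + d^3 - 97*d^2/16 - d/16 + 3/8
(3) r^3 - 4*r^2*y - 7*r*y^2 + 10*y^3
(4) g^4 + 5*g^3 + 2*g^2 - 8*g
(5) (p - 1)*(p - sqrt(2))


(1) = -I*q^4 + 8*q^3 - 6*I*q^3 + 48*q^2 + 19*I*q^2 - 56*q + 72*I*q - 84*I
(2) = (d - 2)*(d - 1/4)*(d + 1/4)*(d + 3)
(3) = (r - 5*y)*(r - y)*(r + 2*y)
(4) = g*(g - 1)*(g + 2)*(g + 4)
(5) = p^2 - sqrt(2)*p - p + sqrt(2)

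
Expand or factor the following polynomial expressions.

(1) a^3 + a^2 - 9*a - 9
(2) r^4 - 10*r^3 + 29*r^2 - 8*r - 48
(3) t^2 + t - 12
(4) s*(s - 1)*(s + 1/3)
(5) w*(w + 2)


(1) = (a - 3)*(a + 1)*(a + 3)
(2) = (r - 4)^2*(r - 3)*(r + 1)
(3) = (t - 3)*(t + 4)
(4) = s^3 - 2*s^2/3 - s/3
(5) = w^2 + 2*w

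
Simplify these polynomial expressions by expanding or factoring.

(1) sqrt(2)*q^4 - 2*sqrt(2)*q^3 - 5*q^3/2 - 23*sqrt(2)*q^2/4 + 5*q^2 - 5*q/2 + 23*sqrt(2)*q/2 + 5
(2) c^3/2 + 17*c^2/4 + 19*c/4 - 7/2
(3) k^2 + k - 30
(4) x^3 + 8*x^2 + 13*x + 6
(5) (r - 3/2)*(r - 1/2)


(1) = (q - 2)*(q - 5*sqrt(2)/2)*(q + sqrt(2))*(sqrt(2)*q + 1/2)
(2) = (c/2 + 1)*(c - 1/2)*(c + 7)
(3) = (k - 5)*(k + 6)
(4) = (x + 1)^2*(x + 6)
(5) = r^2 - 2*r + 3/4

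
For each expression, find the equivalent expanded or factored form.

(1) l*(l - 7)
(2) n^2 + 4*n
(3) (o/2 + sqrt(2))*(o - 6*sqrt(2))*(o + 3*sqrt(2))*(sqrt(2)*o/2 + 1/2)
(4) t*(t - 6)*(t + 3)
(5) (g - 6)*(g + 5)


(1) = l^2 - 7*l
(2) = n*(n + 4)
(3) = sqrt(2)*o^4/4 - o^3/4 - 49*sqrt(2)*o^2/4 - 48*o - 18*sqrt(2)
(4) = t^3 - 3*t^2 - 18*t
(5) = g^2 - g - 30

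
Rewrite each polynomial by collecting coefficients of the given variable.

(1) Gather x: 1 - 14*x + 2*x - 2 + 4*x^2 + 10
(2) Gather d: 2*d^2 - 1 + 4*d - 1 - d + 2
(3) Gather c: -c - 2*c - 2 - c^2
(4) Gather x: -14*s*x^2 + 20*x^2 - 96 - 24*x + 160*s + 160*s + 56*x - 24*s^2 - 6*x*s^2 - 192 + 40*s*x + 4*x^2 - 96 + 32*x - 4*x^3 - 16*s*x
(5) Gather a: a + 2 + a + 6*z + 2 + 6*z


(1) = 4*x^2 - 12*x + 9
(2) = 2*d^2 + 3*d
(3) = -c^2 - 3*c - 2
(4) = -24*s^2 + 320*s - 4*x^3 + x^2*(24 - 14*s) + x*(-6*s^2 + 24*s + 64) - 384
(5) = 2*a + 12*z + 4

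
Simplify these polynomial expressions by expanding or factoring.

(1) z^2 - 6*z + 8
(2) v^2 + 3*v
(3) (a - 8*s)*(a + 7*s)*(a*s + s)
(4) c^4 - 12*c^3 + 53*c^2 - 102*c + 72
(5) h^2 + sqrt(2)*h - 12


(1) = (z - 4)*(z - 2)
(2) = v*(v + 3)
(3) = a^3*s - a^2*s^2 + a^2*s - 56*a*s^3 - a*s^2 - 56*s^3
(4) = (c - 4)*(c - 3)^2*(c - 2)
(5) = (h - 2*sqrt(2))*(h + 3*sqrt(2))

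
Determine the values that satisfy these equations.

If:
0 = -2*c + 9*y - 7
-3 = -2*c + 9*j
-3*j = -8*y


Then:
c = -13/2
j = -16/9
y = -2/3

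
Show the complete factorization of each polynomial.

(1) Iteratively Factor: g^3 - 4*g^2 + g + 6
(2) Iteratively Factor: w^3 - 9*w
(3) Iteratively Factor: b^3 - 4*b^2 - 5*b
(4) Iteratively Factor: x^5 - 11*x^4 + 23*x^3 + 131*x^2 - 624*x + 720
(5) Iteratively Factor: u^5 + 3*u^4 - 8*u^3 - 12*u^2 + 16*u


(1) = (g - 3)*(g^2 - g - 2) = (g - 3)*(g - 2)*(g + 1)
(2) = (w + 3)*(w^2 - 3*w) = (w - 3)*(w + 3)*(w)
(3) = (b)*(b^2 - 4*b - 5) = b*(b - 5)*(b + 1)
(4) = (x - 3)*(x^4 - 8*x^3 - x^2 + 128*x - 240) = (x - 5)*(x - 3)*(x^3 - 3*x^2 - 16*x + 48) = (x - 5)*(x - 3)*(x + 4)*(x^2 - 7*x + 12) = (x - 5)*(x - 3)^2*(x + 4)*(x - 4)
(5) = (u - 1)*(u^4 + 4*u^3 - 4*u^2 - 16*u) = (u - 1)*(u + 2)*(u^3 + 2*u^2 - 8*u) = u*(u - 1)*(u + 2)*(u^2 + 2*u - 8) = u*(u - 1)*(u + 2)*(u + 4)*(u - 2)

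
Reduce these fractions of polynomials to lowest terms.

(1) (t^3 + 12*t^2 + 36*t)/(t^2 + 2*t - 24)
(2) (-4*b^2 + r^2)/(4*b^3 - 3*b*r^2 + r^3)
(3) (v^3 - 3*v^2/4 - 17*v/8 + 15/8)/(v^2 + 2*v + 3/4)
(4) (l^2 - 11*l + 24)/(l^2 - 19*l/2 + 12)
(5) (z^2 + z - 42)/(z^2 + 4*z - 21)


(1) = (t^2 + 6*t)/(t - 4)
(2) = (2*b + r)/(-2*b^2 - b*r + r^2)
(3) = (4*v^2 - 9*v + 5)/(4*v + 2)
(4) = (2*l - 6)/(2*l - 3)
(5) = (z - 6)/(z - 3)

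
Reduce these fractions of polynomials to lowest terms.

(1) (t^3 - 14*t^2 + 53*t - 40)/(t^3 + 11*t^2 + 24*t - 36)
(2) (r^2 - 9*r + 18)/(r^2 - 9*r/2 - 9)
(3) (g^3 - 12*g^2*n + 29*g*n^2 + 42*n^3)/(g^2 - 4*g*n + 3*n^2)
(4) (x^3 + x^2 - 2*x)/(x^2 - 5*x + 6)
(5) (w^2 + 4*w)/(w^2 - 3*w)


(1) = (t^2 - 13*t + 40)/(t^2 + 12*t + 36)
(2) = (2*r - 6)/(2*r + 3)
(3) = (g^3 - 12*g^2*n + 29*g*n^2 + 42*n^3)/(g^2 - 4*g*n + 3*n^2)
(4) = (x^3 + x^2 - 2*x)/(x^2 - 5*x + 6)
(5) = (w + 4)/(w - 3)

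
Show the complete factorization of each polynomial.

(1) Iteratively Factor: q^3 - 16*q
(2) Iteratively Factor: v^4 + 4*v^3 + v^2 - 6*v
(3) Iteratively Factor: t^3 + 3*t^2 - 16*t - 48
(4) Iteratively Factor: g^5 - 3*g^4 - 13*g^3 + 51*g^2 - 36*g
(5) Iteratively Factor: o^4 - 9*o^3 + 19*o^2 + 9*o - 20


(1) = (q)*(q^2 - 16) = q*(q + 4)*(q - 4)
(2) = (v - 1)*(v^3 + 5*v^2 + 6*v) = (v - 1)*(v + 3)*(v^2 + 2*v) = (v - 1)*(v + 2)*(v + 3)*(v)
(3) = (t - 4)*(t^2 + 7*t + 12) = (t - 4)*(t + 3)*(t + 4)
(4) = (g)*(g^4 - 3*g^3 - 13*g^2 + 51*g - 36) = g*(g - 1)*(g^3 - 2*g^2 - 15*g + 36) = g*(g - 1)*(g + 4)*(g^2 - 6*g + 9) = g*(g - 3)*(g - 1)*(g + 4)*(g - 3)
(5) = (o - 1)*(o^3 - 8*o^2 + 11*o + 20) = (o - 4)*(o - 1)*(o^2 - 4*o - 5) = (o - 5)*(o - 4)*(o - 1)*(o + 1)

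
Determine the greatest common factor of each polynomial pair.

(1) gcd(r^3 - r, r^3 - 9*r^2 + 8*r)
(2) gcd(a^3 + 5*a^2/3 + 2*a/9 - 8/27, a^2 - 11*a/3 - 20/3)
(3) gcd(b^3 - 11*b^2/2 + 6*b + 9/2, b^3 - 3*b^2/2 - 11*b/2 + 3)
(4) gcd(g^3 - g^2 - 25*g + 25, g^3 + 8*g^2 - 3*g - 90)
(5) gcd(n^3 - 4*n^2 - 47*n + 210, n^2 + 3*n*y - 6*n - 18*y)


(1) = r^2 - r
(2) = a + 4/3
(3) = gcd((b - 3)^2*(b + 1/2), (b - 3)*(b - 1/2)*(b + 2)) = b - 3
(4) = gcd((g - 5)*(g - 1)*(g + 5), (g - 3)*(g + 5)*(g + 6)) = g + 5
(5) = gcd((n - 6)*(n - 5)*(n + 7), (n - 6)*(n + 3*y)) = n - 6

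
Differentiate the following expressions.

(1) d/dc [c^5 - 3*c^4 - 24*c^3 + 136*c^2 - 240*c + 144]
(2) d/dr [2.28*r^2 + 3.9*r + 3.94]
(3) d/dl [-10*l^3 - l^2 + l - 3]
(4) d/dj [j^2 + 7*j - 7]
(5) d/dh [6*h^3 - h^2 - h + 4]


(1) = 5*c^4 - 12*c^3 - 72*c^2 + 272*c - 240
(2) = 4.56*r + 3.9
(3) = -30*l^2 - 2*l + 1
(4) = 2*j + 7
(5) = 18*h^2 - 2*h - 1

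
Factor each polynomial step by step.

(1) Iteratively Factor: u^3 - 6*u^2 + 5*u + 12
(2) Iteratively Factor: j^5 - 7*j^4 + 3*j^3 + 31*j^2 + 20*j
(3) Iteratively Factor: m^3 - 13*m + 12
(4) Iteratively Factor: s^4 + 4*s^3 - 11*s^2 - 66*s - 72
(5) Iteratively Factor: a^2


(1) = (u + 1)*(u^2 - 7*u + 12) = (u - 3)*(u + 1)*(u - 4)
(2) = (j + 1)*(j^4 - 8*j^3 + 11*j^2 + 20*j) = (j + 1)^2*(j^3 - 9*j^2 + 20*j) = (j - 5)*(j + 1)^2*(j^2 - 4*j) = j*(j - 5)*(j + 1)^2*(j - 4)
(3) = (m - 1)*(m^2 + m - 12) = (m - 3)*(m - 1)*(m + 4)
(4) = (s + 2)*(s^3 + 2*s^2 - 15*s - 36) = (s - 4)*(s + 2)*(s^2 + 6*s + 9) = (s - 4)*(s + 2)*(s + 3)*(s + 3)
(5) = (a)*(a)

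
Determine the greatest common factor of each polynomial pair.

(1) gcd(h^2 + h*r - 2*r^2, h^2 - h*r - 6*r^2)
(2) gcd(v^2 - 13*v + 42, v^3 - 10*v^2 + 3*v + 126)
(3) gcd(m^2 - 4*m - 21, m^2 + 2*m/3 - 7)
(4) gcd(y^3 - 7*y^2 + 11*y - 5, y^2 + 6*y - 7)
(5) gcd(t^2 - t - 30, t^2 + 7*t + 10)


(1) = h + 2*r
(2) = gcd((v - 7)*(v - 6), (v - 7)*(v - 6)*(v + 3)) = v^2 - 13*v + 42
(3) = gcd((m - 7)*(m + 3), (m - 7/3)*(m + 3)) = m + 3
(4) = y - 1
(5) = gcd((t - 6)*(t + 5), (t + 2)*(t + 5)) = t + 5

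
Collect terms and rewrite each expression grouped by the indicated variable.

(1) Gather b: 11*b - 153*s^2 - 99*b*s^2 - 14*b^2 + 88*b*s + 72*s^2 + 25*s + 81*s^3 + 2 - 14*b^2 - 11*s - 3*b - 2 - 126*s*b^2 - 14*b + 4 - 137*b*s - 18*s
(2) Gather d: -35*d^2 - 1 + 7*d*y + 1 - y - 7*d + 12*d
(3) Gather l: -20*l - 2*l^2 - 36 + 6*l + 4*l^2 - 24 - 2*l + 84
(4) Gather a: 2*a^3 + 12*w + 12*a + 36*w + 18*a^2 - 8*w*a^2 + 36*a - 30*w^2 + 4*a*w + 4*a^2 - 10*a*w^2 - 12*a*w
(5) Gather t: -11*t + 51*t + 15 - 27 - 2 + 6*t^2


(1) = b^2*(-126*s - 28) + b*(-99*s^2 - 49*s - 6) + 81*s^3 - 81*s^2 - 4*s + 4
(2) = -35*d^2 + d*(7*y + 5) - y
(3) = 2*l^2 - 16*l + 24
(4) = 2*a^3 + a^2*(22 - 8*w) + a*(-10*w^2 - 8*w + 48) - 30*w^2 + 48*w
(5) = 6*t^2 + 40*t - 14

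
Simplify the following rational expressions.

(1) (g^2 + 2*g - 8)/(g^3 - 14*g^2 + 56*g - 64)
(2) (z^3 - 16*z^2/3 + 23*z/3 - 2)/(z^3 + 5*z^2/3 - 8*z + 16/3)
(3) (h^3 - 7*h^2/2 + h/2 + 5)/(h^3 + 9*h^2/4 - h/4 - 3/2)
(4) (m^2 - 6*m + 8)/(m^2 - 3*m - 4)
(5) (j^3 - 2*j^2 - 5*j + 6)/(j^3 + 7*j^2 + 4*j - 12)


(1) = (g + 4)/(g^2 - 12*g + 32)
(2) = (3*z^3 - 16*z^2 + 23*z - 6)/(3*z^3 + 5*z^2 - 24*z + 16)
(3) = (4*h^2 - 18*h + 20)/(4*h^2 + 5*h - 6)
(4) = (m - 2)/(m + 1)
(5) = (j - 3)/(j + 6)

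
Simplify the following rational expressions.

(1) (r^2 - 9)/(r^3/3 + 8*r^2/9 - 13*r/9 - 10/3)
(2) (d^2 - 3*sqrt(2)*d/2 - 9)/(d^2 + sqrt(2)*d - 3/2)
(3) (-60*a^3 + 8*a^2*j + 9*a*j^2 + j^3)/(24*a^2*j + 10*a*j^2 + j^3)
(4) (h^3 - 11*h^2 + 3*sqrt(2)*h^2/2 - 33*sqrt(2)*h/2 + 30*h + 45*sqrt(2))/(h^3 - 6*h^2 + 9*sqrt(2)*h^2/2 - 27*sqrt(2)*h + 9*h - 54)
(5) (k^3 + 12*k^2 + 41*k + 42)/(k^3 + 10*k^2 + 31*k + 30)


(1) = (9*r - 27)/(3*r^2 - r - 10)
(2) = (4*d - 12*sqrt(2))/(4*d - 2*sqrt(2))
(3) = (-10*a^2 + 3*a*j + j^2)/(4*a*j + j^2)
(4) = (4*h - 20)/(4*h + 12*sqrt(2))
(5) = (k + 7)/(k + 5)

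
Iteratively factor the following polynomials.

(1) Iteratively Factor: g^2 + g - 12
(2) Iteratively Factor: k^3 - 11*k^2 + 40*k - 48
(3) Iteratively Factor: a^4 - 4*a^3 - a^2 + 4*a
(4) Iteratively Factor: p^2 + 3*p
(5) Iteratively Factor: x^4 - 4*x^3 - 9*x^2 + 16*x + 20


(1) = (g - 3)*(g + 4)
(2) = (k - 4)*(k^2 - 7*k + 12) = (k - 4)*(k - 3)*(k - 4)
(3) = (a + 1)*(a^3 - 5*a^2 + 4*a) = (a - 1)*(a + 1)*(a^2 - 4*a) = a*(a - 1)*(a + 1)*(a - 4)
(4) = (p)*(p + 3)
(5) = (x + 2)*(x^3 - 6*x^2 + 3*x + 10) = (x + 1)*(x + 2)*(x^2 - 7*x + 10) = (x - 2)*(x + 1)*(x + 2)*(x - 5)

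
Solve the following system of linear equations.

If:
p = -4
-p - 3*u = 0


Then:
p = -4
u = 4/3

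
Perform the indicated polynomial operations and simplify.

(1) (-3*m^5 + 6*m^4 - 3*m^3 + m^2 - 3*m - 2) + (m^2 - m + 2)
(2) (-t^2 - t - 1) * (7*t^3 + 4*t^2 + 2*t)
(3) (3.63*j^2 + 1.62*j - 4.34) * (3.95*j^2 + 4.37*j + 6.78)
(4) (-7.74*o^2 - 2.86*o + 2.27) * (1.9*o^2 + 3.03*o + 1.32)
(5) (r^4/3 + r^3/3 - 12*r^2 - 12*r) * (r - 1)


(1) = -3*m^5 + 6*m^4 - 3*m^3 + 2*m^2 - 4*m
(2) = -7*t^5 - 11*t^4 - 13*t^3 - 6*t^2 - 2*t
(3) = 14.3385*j^4 + 22.2621*j^3 + 14.5478*j^2 - 7.9822*j - 29.4252
(4) = -14.706*o^4 - 28.8862*o^3 - 14.5696*o^2 + 3.1029*o + 2.9964
(5) = r^5/3 - 37*r^3/3 + 12*r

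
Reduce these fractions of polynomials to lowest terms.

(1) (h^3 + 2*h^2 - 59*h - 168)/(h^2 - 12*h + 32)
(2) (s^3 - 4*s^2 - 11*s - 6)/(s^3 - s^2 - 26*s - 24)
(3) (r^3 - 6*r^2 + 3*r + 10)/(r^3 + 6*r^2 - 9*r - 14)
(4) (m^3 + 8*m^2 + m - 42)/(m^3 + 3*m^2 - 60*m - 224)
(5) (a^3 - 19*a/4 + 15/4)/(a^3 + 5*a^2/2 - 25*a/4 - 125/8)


(1) = (h^2 + 10*h + 21)/(h - 4)
(2) = (s + 1)/(s + 4)
(3) = (r - 5)/(r + 7)
(4) = (m^2 + m - 6)/(m^2 - 4*m - 32)
(5) = (4*a^2 - 10*a + 6)/(4*a^2 - 25)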